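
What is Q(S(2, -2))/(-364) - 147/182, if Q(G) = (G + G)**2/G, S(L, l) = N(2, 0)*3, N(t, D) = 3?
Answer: -165/182 ≈ -0.90659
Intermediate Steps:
S(L, l) = 9 (S(L, l) = 3*3 = 9)
Q(G) = 4*G (Q(G) = (2*G)**2/G = (4*G**2)/G = 4*G)
Q(S(2, -2))/(-364) - 147/182 = (4*9)/(-364) - 147/182 = 36*(-1/364) - 147*1/182 = -9/91 - 21/26 = -165/182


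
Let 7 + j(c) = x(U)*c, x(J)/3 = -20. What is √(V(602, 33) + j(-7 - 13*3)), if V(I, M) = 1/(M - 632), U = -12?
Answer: 7*√20158746/599 ≈ 52.469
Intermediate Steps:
x(J) = -60 (x(J) = 3*(-20) = -60)
j(c) = -7 - 60*c
V(I, M) = 1/(-632 + M)
√(V(602, 33) + j(-7 - 13*3)) = √(1/(-632 + 33) + (-7 - 60*(-7 - 13*3))) = √(1/(-599) + (-7 - 60*(-7 - 39))) = √(-1/599 + (-7 - 60*(-46))) = √(-1/599 + (-7 + 2760)) = √(-1/599 + 2753) = √(1649046/599) = 7*√20158746/599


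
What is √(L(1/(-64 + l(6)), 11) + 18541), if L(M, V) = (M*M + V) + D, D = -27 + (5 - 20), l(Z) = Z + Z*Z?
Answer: √8958841/22 ≈ 136.05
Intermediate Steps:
l(Z) = Z + Z²
D = -42 (D = -27 - 15 = -42)
L(M, V) = -42 + V + M² (L(M, V) = (M*M + V) - 42 = (M² + V) - 42 = (V + M²) - 42 = -42 + V + M²)
√(L(1/(-64 + l(6)), 11) + 18541) = √((-42 + 11 + (1/(-64 + 6*(1 + 6)))²) + 18541) = √((-42 + 11 + (1/(-64 + 6*7))²) + 18541) = √((-42 + 11 + (1/(-64 + 42))²) + 18541) = √((-42 + 11 + (1/(-22))²) + 18541) = √((-42 + 11 + (-1/22)²) + 18541) = √((-42 + 11 + 1/484) + 18541) = √(-15003/484 + 18541) = √(8958841/484) = √8958841/22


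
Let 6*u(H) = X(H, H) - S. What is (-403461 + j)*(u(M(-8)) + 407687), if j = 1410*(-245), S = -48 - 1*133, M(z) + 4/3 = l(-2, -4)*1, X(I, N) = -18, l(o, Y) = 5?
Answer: -610683248545/2 ≈ -3.0534e+11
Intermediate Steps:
M(z) = 11/3 (M(z) = -4/3 + 5*1 = -4/3 + 5 = 11/3)
S = -181 (S = -48 - 133 = -181)
j = -345450
u(H) = 163/6 (u(H) = (-18 - 1*(-181))/6 = (-18 + 181)/6 = (⅙)*163 = 163/6)
(-403461 + j)*(u(M(-8)) + 407687) = (-403461 - 345450)*(163/6 + 407687) = -748911*2446285/6 = -610683248545/2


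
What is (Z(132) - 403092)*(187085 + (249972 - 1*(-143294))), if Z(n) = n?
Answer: -233858238960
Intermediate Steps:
(Z(132) - 403092)*(187085 + (249972 - 1*(-143294))) = (132 - 403092)*(187085 + (249972 - 1*(-143294))) = -402960*(187085 + (249972 + 143294)) = -402960*(187085 + 393266) = -402960*580351 = -233858238960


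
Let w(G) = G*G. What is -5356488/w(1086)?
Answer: -446374/98283 ≈ -4.5417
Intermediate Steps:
w(G) = G²
-5356488/w(1086) = -5356488/(1086²) = -5356488/1179396 = -5356488*1/1179396 = -446374/98283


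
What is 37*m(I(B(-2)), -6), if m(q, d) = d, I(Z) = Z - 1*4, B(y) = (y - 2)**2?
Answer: -222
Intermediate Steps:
B(y) = (-2 + y)**2
I(Z) = -4 + Z (I(Z) = Z - 4 = -4 + Z)
37*m(I(B(-2)), -6) = 37*(-6) = -222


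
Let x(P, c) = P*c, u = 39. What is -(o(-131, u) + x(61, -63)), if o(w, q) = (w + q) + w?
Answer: 4066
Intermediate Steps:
o(w, q) = q + 2*w (o(w, q) = (q + w) + w = q + 2*w)
-(o(-131, u) + x(61, -63)) = -((39 + 2*(-131)) + 61*(-63)) = -((39 - 262) - 3843) = -(-223 - 3843) = -1*(-4066) = 4066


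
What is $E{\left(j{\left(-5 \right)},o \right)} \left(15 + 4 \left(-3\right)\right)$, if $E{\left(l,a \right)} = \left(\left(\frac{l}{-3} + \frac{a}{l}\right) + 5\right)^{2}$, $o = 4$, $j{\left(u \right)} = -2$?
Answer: $\frac{121}{3} \approx 40.333$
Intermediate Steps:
$E{\left(l,a \right)} = \left(5 - \frac{l}{3} + \frac{a}{l}\right)^{2}$ ($E{\left(l,a \right)} = \left(\left(l \left(- \frac{1}{3}\right) + \frac{a}{l}\right) + 5\right)^{2} = \left(\left(- \frac{l}{3} + \frac{a}{l}\right) + 5\right)^{2} = \left(5 - \frac{l}{3} + \frac{a}{l}\right)^{2}$)
$E{\left(j{\left(-5 \right)},o \right)} \left(15 + 4 \left(-3\right)\right) = \frac{\left(- \left(-2\right)^{2} + 3 \cdot 4 + 15 \left(-2\right)\right)^{2}}{9 \cdot 4} \left(15 + 4 \left(-3\right)\right) = \frac{1}{9} \cdot \frac{1}{4} \left(\left(-1\right) 4 + 12 - 30\right)^{2} \left(15 - 12\right) = \frac{1}{9} \cdot \frac{1}{4} \left(-4 + 12 - 30\right)^{2} \cdot 3 = \frac{1}{9} \cdot \frac{1}{4} \left(-22\right)^{2} \cdot 3 = \frac{1}{9} \cdot \frac{1}{4} \cdot 484 \cdot 3 = \frac{121}{9} \cdot 3 = \frac{121}{3}$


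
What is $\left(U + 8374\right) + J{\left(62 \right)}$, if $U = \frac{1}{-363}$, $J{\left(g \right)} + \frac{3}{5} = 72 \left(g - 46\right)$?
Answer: $\frac{17288596}{1815} \approx 9525.4$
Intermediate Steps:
$J{\left(g \right)} = - \frac{16563}{5} + 72 g$ ($J{\left(g \right)} = - \frac{3}{5} + 72 \left(g - 46\right) = - \frac{3}{5} + 72 \left(-46 + g\right) = - \frac{3}{5} + \left(-3312 + 72 g\right) = - \frac{16563}{5} + 72 g$)
$U = - \frac{1}{363} \approx -0.0027548$
$\left(U + 8374\right) + J{\left(62 \right)} = \left(- \frac{1}{363} + 8374\right) + \left(- \frac{16563}{5} + 72 \cdot 62\right) = \frac{3039761}{363} + \left(- \frac{16563}{5} + 4464\right) = \frac{3039761}{363} + \frac{5757}{5} = \frac{17288596}{1815}$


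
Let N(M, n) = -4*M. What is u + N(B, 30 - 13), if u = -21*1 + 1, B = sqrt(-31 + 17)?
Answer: -20 - 4*I*sqrt(14) ≈ -20.0 - 14.967*I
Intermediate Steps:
B = I*sqrt(14) (B = sqrt(-14) = I*sqrt(14) ≈ 3.7417*I)
u = -20 (u = -21 + 1 = -20)
u + N(B, 30 - 13) = -20 - 4*I*sqrt(14)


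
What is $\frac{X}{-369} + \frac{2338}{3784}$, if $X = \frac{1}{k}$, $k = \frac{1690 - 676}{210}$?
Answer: $\frac{72833789}{117987012} \approx 0.6173$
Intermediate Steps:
$k = \frac{169}{35}$ ($k = \left(1690 - 676\right) \frac{1}{210} = 1014 \cdot \frac{1}{210} = \frac{169}{35} \approx 4.8286$)
$X = \frac{35}{169}$ ($X = \frac{1}{\frac{169}{35}} = \frac{35}{169} \approx 0.2071$)
$\frac{X}{-369} + \frac{2338}{3784} = \frac{35}{169 \left(-369\right)} + \frac{2338}{3784} = \frac{35}{169} \left(- \frac{1}{369}\right) + 2338 \cdot \frac{1}{3784} = - \frac{35}{62361} + \frac{1169}{1892} = \frac{72833789}{117987012}$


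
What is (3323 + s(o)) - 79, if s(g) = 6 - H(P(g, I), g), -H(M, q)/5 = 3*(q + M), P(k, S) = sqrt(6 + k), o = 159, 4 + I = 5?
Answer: 5635 + 15*sqrt(165) ≈ 5827.7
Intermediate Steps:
I = 1 (I = -4 + 5 = 1)
H(M, q) = -15*M - 15*q (H(M, q) = -15*(q + M) = -15*(M + q) = -5*(3*M + 3*q) = -15*M - 15*q)
s(g) = 6 + 15*g + 15*sqrt(6 + g) (s(g) = 6 - (-15*sqrt(6 + g) - 15*g) = 6 - (-15*g - 15*sqrt(6 + g)) = 6 + (15*g + 15*sqrt(6 + g)) = 6 + 15*g + 15*sqrt(6 + g))
(3323 + s(o)) - 79 = (3323 + (6 + 15*159 + 15*sqrt(6 + 159))) - 79 = (3323 + (6 + 2385 + 15*sqrt(165))) - 79 = (3323 + (2391 + 15*sqrt(165))) - 79 = (5714 + 15*sqrt(165)) - 79 = 5635 + 15*sqrt(165)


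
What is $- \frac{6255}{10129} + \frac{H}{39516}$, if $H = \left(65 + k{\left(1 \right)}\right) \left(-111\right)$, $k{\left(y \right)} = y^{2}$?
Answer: $- \frac{1447647}{1802962} \approx -0.80293$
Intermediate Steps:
$H = -7326$ ($H = \left(65 + 1^{2}\right) \left(-111\right) = \left(65 + 1\right) \left(-111\right) = 66 \left(-111\right) = -7326$)
$- \frac{6255}{10129} + \frac{H}{39516} = - \frac{6255}{10129} - \frac{7326}{39516} = \left(-6255\right) \frac{1}{10129} - \frac{33}{178} = - \frac{6255}{10129} - \frac{33}{178} = - \frac{1447647}{1802962}$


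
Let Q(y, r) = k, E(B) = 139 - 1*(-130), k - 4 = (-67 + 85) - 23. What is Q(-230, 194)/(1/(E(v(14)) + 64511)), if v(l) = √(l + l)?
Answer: -64780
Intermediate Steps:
v(l) = √2*√l (v(l) = √(2*l) = √2*√l)
k = -1 (k = 4 + ((-67 + 85) - 23) = 4 + (18 - 23) = 4 - 5 = -1)
E(B) = 269 (E(B) = 139 + 130 = 269)
Q(y, r) = -1
Q(-230, 194)/(1/(E(v(14)) + 64511)) = -1/(1/(269 + 64511)) = -1/(1/64780) = -1/1/64780 = -1*64780 = -64780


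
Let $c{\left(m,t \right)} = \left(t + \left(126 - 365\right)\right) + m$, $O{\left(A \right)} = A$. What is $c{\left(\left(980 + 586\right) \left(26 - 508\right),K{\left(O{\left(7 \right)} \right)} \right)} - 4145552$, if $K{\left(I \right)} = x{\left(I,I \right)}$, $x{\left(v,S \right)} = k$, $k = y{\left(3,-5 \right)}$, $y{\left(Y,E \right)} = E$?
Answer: $-4900608$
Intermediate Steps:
$k = -5$
$x{\left(v,S \right)} = -5$
$K{\left(I \right)} = -5$
$c{\left(m,t \right)} = -239 + m + t$ ($c{\left(m,t \right)} = \left(t - 239\right) + m = \left(-239 + t\right) + m = -239 + m + t$)
$c{\left(\left(980 + 586\right) \left(26 - 508\right),K{\left(O{\left(7 \right)} \right)} \right)} - 4145552 = \left(-239 + \left(980 + 586\right) \left(26 - 508\right) - 5\right) - 4145552 = \left(-239 + 1566 \left(-482\right) - 5\right) - 4145552 = \left(-239 - 754812 - 5\right) - 4145552 = -755056 - 4145552 = -4900608$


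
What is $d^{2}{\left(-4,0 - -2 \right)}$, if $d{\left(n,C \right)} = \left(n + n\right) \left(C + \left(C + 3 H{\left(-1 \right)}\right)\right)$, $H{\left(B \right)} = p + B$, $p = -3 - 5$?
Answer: $33856$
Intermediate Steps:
$p = -8$
$H{\left(B \right)} = -8 + B$
$d{\left(n,C \right)} = 2 n \left(-27 + 2 C\right)$ ($d{\left(n,C \right)} = \left(n + n\right) \left(C + \left(C + 3 \left(-8 - 1\right)\right)\right) = 2 n \left(C + \left(C + 3 \left(-9\right)\right)\right) = 2 n \left(C + \left(C - 27\right)\right) = 2 n \left(C + \left(-27 + C\right)\right) = 2 n \left(-27 + 2 C\right)$)
$d^{2}{\left(-4,0 - -2 \right)} = \left(2 \left(-4\right) \left(-27 + 2 \left(0 - -2\right)\right)\right)^{2} = \left(2 \left(-4\right) \left(-27 + 2 \left(0 + 2\right)\right)\right)^{2} = \left(2 \left(-4\right) \left(-27 + 2 \cdot 2\right)\right)^{2} = \left(2 \left(-4\right) \left(-27 + 4\right)\right)^{2} = \left(2 \left(-4\right) \left(-23\right)\right)^{2} = 184^{2} = 33856$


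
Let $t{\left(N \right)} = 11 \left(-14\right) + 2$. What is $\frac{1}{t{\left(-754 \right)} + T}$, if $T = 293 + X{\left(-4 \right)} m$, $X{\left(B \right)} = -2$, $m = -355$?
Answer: $\frac{1}{851} \approx 0.0011751$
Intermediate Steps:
$t{\left(N \right)} = -152$ ($t{\left(N \right)} = -154 + 2 = -152$)
$T = 1003$ ($T = 293 - -710 = 293 + 710 = 1003$)
$\frac{1}{t{\left(-754 \right)} + T} = \frac{1}{-152 + 1003} = \frac{1}{851}$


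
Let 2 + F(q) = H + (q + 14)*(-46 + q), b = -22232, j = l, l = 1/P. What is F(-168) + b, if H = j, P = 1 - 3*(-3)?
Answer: 107221/10 ≈ 10722.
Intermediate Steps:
P = 10 (P = 1 + 9 = 10)
l = ⅒ (l = 1/10 = ⅒ ≈ 0.10000)
j = ⅒ ≈ 0.10000
H = ⅒ ≈ 0.10000
F(q) = -19/10 + (-46 + q)*(14 + q) (F(q) = -2 + (⅒ + (q + 14)*(-46 + q)) = -2 + (⅒ + (14 + q)*(-46 + q)) = -2 + (⅒ + (-46 + q)*(14 + q)) = -19/10 + (-46 + q)*(14 + q))
F(-168) + b = (-6459/10 + (-168)² - 32*(-168)) - 22232 = (-6459/10 + 28224 + 5376) - 22232 = 329541/10 - 22232 = 107221/10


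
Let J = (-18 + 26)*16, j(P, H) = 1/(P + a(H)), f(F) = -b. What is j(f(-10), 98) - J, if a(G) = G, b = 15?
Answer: -10623/83 ≈ -127.99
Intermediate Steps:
f(F) = -15 (f(F) = -1*15 = -15)
j(P, H) = 1/(H + P) (j(P, H) = 1/(P + H) = 1/(H + P))
J = 128 (J = 8*16 = 128)
j(f(-10), 98) - J = 1/(98 - 15) - 1*128 = 1/83 - 128 = -10623/83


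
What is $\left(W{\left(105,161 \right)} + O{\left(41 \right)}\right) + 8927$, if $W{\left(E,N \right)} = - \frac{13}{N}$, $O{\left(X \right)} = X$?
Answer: $\frac{1443835}{161} \approx 8967.9$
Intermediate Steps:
$\left(W{\left(105,161 \right)} + O{\left(41 \right)}\right) + 8927 = \left(- \frac{13}{161} + 41\right) + 8927 = \frac{6588}{161} + 8927 = \frac{1443835}{161}$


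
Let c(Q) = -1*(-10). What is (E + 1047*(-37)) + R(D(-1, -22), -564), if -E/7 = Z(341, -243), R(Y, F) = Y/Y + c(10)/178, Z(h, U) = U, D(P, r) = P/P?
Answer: -3296288/89 ≈ -37037.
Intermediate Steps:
c(Q) = 10
D(P, r) = 1
R(Y, F) = 94/89 (R(Y, F) = Y/Y + 10/178 = 1 + 10*(1/178) = 1 + 5/89 = 94/89)
E = 1701 (E = -7*(-243) = 1701)
(E + 1047*(-37)) + R(D(-1, -22), -564) = (1701 + 1047*(-37)) + 94/89 = (1701 - 38739) + 94/89 = -37038 + 94/89 = -3296288/89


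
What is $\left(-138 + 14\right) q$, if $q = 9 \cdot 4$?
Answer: $-4464$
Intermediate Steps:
$q = 36$
$\left(-138 + 14\right) q = \left(-138 + 14\right) 36 = \left(-124\right) 36 = -4464$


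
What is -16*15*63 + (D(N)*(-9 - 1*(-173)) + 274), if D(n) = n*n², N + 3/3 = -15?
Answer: -686590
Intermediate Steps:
N = -16 (N = -1 - 15 = -16)
D(n) = n³
-16*15*63 + (D(N)*(-9 - 1*(-173)) + 274) = -16*15*63 + ((-16)³*(-9 - 1*(-173)) + 274) = -240*63 + (-4096*(-9 + 173) + 274) = -15120 + (-4096*164 + 274) = -15120 + (-671744 + 274) = -15120 - 671470 = -686590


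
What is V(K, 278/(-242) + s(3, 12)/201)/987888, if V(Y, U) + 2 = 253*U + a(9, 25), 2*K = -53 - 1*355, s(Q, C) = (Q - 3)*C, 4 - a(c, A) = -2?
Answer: -1051/3622256 ≈ -0.00029015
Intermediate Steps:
a(c, A) = 6 (a(c, A) = 4 - 1*(-2) = 4 + 2 = 6)
s(Q, C) = C*(-3 + Q) (s(Q, C) = (-3 + Q)*C = C*(-3 + Q))
K = -204 (K = (-53 - 1*355)/2 = (-53 - 355)/2 = (½)*(-408) = -204)
V(Y, U) = 4 + 253*U (V(Y, U) = -2 + (253*U + 6) = -2 + (6 + 253*U) = 4 + 253*U)
V(K, 278/(-242) + s(3, 12)/201)/987888 = (4 + 253*(278/(-242) + (12*(-3 + 3))/201))/987888 = (4 + 253*(278*(-1/242) + (12*0)*(1/201)))*(1/987888) = (4 + 253*(-139/121 + 0*(1/201)))*(1/987888) = (4 + 253*(-139/121 + 0))*(1/987888) = (4 + 253*(-139/121))*(1/987888) = (4 - 3197/11)*(1/987888) = -3153/11*1/987888 = -1051/3622256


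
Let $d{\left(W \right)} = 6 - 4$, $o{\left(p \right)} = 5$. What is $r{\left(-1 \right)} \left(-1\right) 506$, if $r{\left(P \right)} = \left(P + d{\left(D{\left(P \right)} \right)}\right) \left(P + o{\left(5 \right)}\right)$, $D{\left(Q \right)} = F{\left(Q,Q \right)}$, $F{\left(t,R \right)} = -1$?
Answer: $-2024$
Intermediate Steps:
$D{\left(Q \right)} = -1$
$d{\left(W \right)} = 2$
$r{\left(P \right)} = \left(2 + P\right) \left(5 + P\right)$ ($r{\left(P \right)} = \left(P + 2\right) \left(P + 5\right) = \left(2 + P\right) \left(5 + P\right)$)
$r{\left(-1 \right)} \left(-1\right) 506 = \left(10 + \left(-1\right)^{2} + 7 \left(-1\right)\right) \left(-1\right) 506 = \left(10 + 1 - 7\right) \left(-1\right) 506 = 4 \left(-1\right) 506 = \left(-4\right) 506 = -2024$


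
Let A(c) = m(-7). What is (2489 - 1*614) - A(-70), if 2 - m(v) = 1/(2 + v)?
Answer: 9364/5 ≈ 1872.8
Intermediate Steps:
m(v) = 2 - 1/(2 + v)
A(c) = 11/5 (A(c) = (3 + 2*(-7))/(2 - 7) = (3 - 14)/(-5) = -⅕*(-11) = 11/5)
(2489 - 1*614) - A(-70) = (2489 - 1*614) - 1*11/5 = (2489 - 614) - 11/5 = 1875 - 11/5 = 9364/5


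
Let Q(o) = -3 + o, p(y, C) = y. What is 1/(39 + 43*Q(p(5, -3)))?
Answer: 1/125 ≈ 0.0080000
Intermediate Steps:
1/(39 + 43*Q(p(5, -3))) = 1/(39 + 43*(-3 + 5)) = 1/(39 + 43*2) = 1/(39 + 86) = 1/125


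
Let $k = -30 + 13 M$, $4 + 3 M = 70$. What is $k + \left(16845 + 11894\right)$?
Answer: $28995$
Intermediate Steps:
$M = 22$ ($M = - \frac{4}{3} + \frac{1}{3} \cdot 70 = - \frac{4}{3} + \frac{70}{3} = 22$)
$k = 256$ ($k = -30 + 13 \cdot 22 = -30 + 286 = 256$)
$k + \left(16845 + 11894\right) = 256 + \left(16845 + 11894\right) = 256 + 28739 = 28995$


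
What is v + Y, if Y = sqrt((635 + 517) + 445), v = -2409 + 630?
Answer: -1779 + sqrt(1597) ≈ -1739.0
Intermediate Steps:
v = -1779
Y = sqrt(1597) (Y = sqrt(1152 + 445) = sqrt(1597) ≈ 39.962)
v + Y = -1779 + sqrt(1597)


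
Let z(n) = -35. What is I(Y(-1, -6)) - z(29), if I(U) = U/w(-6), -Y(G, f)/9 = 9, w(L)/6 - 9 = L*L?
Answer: 347/10 ≈ 34.700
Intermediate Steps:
w(L) = 54 + 6*L**2 (w(L) = 54 + 6*(L*L) = 54 + 6*L**2)
Y(G, f) = -81 (Y(G, f) = -9*9 = -81)
I(U) = U/270 (I(U) = U/(54 + 6*(-6)**2) = U/(54 + 6*36) = U/(54 + 216) = U/270)
I(Y(-1, -6)) - z(29) = (1/270)*(-81) - 1*(-35) = -3/10 + 35 = 347/10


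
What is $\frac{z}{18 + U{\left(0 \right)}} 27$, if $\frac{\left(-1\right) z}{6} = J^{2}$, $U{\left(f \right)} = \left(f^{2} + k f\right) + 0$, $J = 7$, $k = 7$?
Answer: $-441$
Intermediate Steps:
$U{\left(f \right)} = f^{2} + 7 f$ ($U{\left(f \right)} = \left(f^{2} + 7 f\right) + 0 = f^{2} + 7 f$)
$z = -294$ ($z = - 6 \cdot 7^{2} = \left(-6\right) 49 = -294$)
$\frac{z}{18 + U{\left(0 \right)}} 27 = \frac{1}{18 + 0 \left(7 + 0\right)} \left(-294\right) 27 = \frac{1}{18 + 0 \cdot 7} \left(-294\right) 27 = \frac{1}{18 + 0} \left(-294\right) 27 = \frac{1}{18} \left(-294\right) 27 = \left(- \frac{49}{3}\right) 27 = -441$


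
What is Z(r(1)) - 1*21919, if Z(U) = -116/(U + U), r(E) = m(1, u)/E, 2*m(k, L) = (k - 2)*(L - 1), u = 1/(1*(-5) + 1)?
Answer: -110059/5 ≈ -22012.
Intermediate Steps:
u = -¼ (u = 1/(-5 + 1) = 1/(-4) = -¼ ≈ -0.25000)
m(k, L) = (-1 + L)*(-2 + k)/2 (m(k, L) = ((k - 2)*(L - 1))/2 = ((-2 + k)*(-1 + L))/2 = ((-1 + L)*(-2 + k))/2 = (-1 + L)*(-2 + k)/2)
r(E) = 5/(8*E) (r(E) = (1 - 1*(-¼) - ½*1 + (½)*(-¼)*1)/E = (1 + ¼ - ½ - ⅛)/E = 5/(8*E))
Z(U) = -58/U (Z(U) = -116*1/(2*U) = -58/U)
Z(r(1)) - 1*21919 = -58/((5/8)/1) - 1*21919 = -58/((5/8)*1) - 21919 = -58/5/8 - 21919 = -58*8/5 - 21919 = -464/5 - 21919 = -110059/5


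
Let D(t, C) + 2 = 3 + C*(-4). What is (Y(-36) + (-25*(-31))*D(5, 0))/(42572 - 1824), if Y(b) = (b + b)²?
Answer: 5959/40748 ≈ 0.14624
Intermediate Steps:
D(t, C) = 1 - 4*C (D(t, C) = -2 + (3 + C*(-4)) = -2 + (3 - 4*C) = 1 - 4*C)
Y(b) = 4*b² (Y(b) = (2*b)² = 4*b²)
(Y(-36) + (-25*(-31))*D(5, 0))/(42572 - 1824) = (4*(-36)² + (-25*(-31))*(1 - 4*0))/(42572 - 1824) = (4*1296 + 775*(1 + 0))/40748 = (5184 + 775*1)*(1/40748) = (5184 + 775)*(1/40748) = 5959*(1/40748) = 5959/40748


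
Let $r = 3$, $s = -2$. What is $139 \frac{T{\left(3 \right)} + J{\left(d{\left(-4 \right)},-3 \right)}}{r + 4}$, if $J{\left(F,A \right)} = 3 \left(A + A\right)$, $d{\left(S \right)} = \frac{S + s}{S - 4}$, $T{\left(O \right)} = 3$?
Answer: $- \frac{2085}{7} \approx -297.86$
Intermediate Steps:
$d{\left(S \right)} = \frac{-2 + S}{-4 + S}$ ($d{\left(S \right)} = \frac{S - 2}{S - 4} = \frac{-2 + S}{-4 + S}$)
$J{\left(F,A \right)} = 6 A$ ($J{\left(F,A \right)} = 3 \cdot 2 A = 6 A$)
$139 \frac{T{\left(3 \right)} + J{\left(d{\left(-4 \right)},-3 \right)}}{r + 4} = 139 \frac{3 + 6 \left(-3\right)}{3 + 4} = 139 \frac{3 - 18}{7} = 139 \left(\left(-15\right) \frac{1}{7}\right) = 139 \left(- \frac{15}{7}\right) = - \frac{2085}{7}$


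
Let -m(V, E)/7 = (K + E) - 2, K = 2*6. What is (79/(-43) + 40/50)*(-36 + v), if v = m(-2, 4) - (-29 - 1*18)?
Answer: 19401/215 ≈ 90.237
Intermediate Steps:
K = 12
m(V, E) = -70 - 7*E (m(V, E) = -7*((12 + E) - 2) = -7*(10 + E) = -70 - 7*E)
v = -51 (v = (-70 - 7*4) - (-29 - 1*18) = (-70 - 28) - (-29 - 18) = -98 - 1*(-47) = -98 + 47 = -51)
(79/(-43) + 40/50)*(-36 + v) = (79/(-43) + 40/50)*(-36 - 51) = (79*(-1/43) + 40*(1/50))*(-87) = (-79/43 + ⅘)*(-87) = -223/215*(-87) = 19401/215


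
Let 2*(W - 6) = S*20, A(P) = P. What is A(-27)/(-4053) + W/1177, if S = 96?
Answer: 1315659/1590127 ≈ 0.82739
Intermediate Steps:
W = 966 (W = 6 + (96*20)/2 = 6 + (1/2)*1920 = 6 + 960 = 966)
A(-27)/(-4053) + W/1177 = -27/(-4053) + 966/1177 = -27*(-1/4053) + 966*(1/1177) = 9/1351 + 966/1177 = 1315659/1590127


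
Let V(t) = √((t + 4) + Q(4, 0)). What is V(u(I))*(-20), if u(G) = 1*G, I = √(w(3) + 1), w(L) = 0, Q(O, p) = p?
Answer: -20*√5 ≈ -44.721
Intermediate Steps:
I = 1 (I = √(0 + 1) = √1 = 1)
u(G) = G
V(t) = √(4 + t) (V(t) = √((t + 4) + 0) = √((4 + t) + 0) = √(4 + t))
V(u(I))*(-20) = √(4 + 1)*(-20) = √5*(-20) = -20*√5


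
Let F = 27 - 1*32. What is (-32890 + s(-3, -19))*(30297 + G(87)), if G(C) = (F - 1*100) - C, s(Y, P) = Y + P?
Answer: -990815760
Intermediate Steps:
F = -5 (F = 27 - 32 = -5)
s(Y, P) = P + Y
G(C) = -105 - C (G(C) = (-5 - 1*100) - C = (-5 - 100) - C = -105 - C)
(-32890 + s(-3, -19))*(30297 + G(87)) = (-32890 + (-19 - 3))*(30297 + (-105 - 1*87)) = (-32890 - 22)*(30297 + (-105 - 87)) = -32912*(30297 - 192) = -32912*30105 = -990815760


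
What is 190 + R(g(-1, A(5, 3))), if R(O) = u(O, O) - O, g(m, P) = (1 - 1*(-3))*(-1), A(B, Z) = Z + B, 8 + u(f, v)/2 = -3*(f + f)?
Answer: 226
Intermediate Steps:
u(f, v) = -16 - 12*f (u(f, v) = -16 + 2*(-3*(f + f)) = -16 + 2*(-6*f) = -16 - 12*f)
A(B, Z) = B + Z
g(m, P) = -4 (g(m, P) = (1 + 3)*(-1) = 4*(-1) = -4)
R(O) = -16 - 13*O (R(O) = (-16 - 12*O) - O = -16 - 13*O)
190 + R(g(-1, A(5, 3))) = 190 + (-16 - 13*(-4)) = 190 + (-16 + 52) = 190 + 36 = 226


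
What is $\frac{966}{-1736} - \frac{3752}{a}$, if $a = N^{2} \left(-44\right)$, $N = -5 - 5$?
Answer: $\frac{10103}{34100} \approx 0.29628$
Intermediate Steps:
$N = -10$
$a = -4400$ ($a = \left(-10\right)^{2} \left(-44\right) = 100 \left(-44\right) = -4400$)
$\frac{966}{-1736} - \frac{3752}{a} = \frac{966}{-1736} - \frac{3752}{-4400} = 966 \left(- \frac{1}{1736}\right) - - \frac{469}{550} = - \frac{69}{124} + \frac{469}{550} = \frac{10103}{34100}$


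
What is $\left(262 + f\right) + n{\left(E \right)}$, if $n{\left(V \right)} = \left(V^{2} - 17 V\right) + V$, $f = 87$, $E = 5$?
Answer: $294$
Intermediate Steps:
$n{\left(V \right)} = V^{2} - 16 V$
$\left(262 + f\right) + n{\left(E \right)} = \left(262 + 87\right) + 5 \left(-16 + 5\right) = 349 + 5 \left(-11\right) = 349 - 55 = 294$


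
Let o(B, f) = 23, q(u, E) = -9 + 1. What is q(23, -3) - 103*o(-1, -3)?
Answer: -2377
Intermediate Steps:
q(u, E) = -8
q(23, -3) - 103*o(-1, -3) = -8 - 103*23 = -8 - 2369 = -2377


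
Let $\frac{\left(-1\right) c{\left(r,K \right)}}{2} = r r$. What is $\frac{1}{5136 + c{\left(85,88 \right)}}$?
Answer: $- \frac{1}{9314} \approx -0.00010737$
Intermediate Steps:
$c{\left(r,K \right)} = - 2 r^{2}$ ($c{\left(r,K \right)} = - 2 r r = - 2 r^{2}$)
$\frac{1}{5136 + c{\left(85,88 \right)}} = \frac{1}{5136 - 2 \cdot 85^{2}} = \frac{1}{5136 - 14450} = \frac{1}{-9314} = - \frac{1}{9314}$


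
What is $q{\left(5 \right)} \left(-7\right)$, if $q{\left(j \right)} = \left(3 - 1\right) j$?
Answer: $-70$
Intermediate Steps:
$q{\left(j \right)} = 2 j$
$q{\left(5 \right)} \left(-7\right) = 2 \cdot 5 \left(-7\right) = 10 \left(-7\right) = -70$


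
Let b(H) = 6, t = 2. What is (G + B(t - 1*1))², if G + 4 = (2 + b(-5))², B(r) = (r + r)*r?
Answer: 3844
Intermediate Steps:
B(r) = 2*r² (B(r) = (2*r)*r = 2*r²)
G = 60 (G = -4 + (2 + 6)² = -4 + 8² = -4 + 64 = 60)
(G + B(t - 1*1))² = (60 + 2*(2 - 1*1)²)² = (60 + 2*(2 - 1)²)² = (60 + 2*1²)² = (60 + 2*1)² = (60 + 2)² = 62² = 3844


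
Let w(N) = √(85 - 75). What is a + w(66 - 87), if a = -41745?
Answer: -41745 + √10 ≈ -41742.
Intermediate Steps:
w(N) = √10
a + w(66 - 87) = -41745 + √10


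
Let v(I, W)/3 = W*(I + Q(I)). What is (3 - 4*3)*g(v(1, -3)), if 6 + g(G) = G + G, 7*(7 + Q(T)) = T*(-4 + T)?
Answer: -6912/7 ≈ -987.43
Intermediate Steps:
Q(T) = -7 + T*(-4 + T)/7 (Q(T) = -7 + (T*(-4 + T))/7 = -7 + T*(-4 + T)/7)
v(I, W) = 3*W*(-7 + I²/7 + 3*I/7) (v(I, W) = 3*(W*(I + (-7 - 4*I/7 + I²/7))) = 3*(W*(-7 + I²/7 + 3*I/7)) = 3*W*(-7 + I²/7 + 3*I/7))
g(G) = -6 + 2*G (g(G) = -6 + (G + G) = -6 + 2*G)
(3 - 4*3)*g(v(1, -3)) = (3 - 4*3)*(-6 + 2*((3/7)*(-3)*(-49 + 1² + 3*1))) = (3 - 12)*(-6 + 2*((3/7)*(-3)*(-49 + 1 + 3))) = -9*(-6 + 2*((3/7)*(-3)*(-45))) = -9*(-6 + 2*(405/7)) = -9*(-6 + 810/7) = -9*768/7 = -6912/7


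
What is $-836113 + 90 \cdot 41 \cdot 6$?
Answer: $-813973$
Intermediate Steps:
$-836113 + 90 \cdot 41 \cdot 6 = -836113 + 3690 \cdot 6 = -836113 + 22140 = -813973$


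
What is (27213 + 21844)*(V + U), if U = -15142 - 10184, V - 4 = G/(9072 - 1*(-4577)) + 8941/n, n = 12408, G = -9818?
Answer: -210378612970855363/169356792 ≈ -1.2422e+9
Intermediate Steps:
V = 677641133/169356792 (V = 4 + (-9818/(9072 - 1*(-4577)) + 8941/12408) = 4 + (-9818/(9072 + 4577) + 8941*(1/12408)) = 4 + (-9818/13649 + 8941/12408) = 4 + 213965/169356792 = 677641133/169356792 ≈ 4.0013)
U = -25326
(27213 + 21844)*(V + U) = (27213 + 21844)*(677641133/169356792 - 25326) = 49057*(-4288452473059/169356792) = -210378612970855363/169356792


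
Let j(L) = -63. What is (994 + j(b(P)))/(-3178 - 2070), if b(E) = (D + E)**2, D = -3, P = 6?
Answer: -931/5248 ≈ -0.17740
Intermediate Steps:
b(E) = (-3 + E)**2
(994 + j(b(P)))/(-3178 - 2070) = (994 - 63)/(-3178 - 2070) = 931/(-5248) = 931*(-1/5248) = -931/5248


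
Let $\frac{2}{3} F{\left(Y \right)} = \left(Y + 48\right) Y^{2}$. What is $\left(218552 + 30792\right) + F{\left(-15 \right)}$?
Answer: $\frac{520963}{2} \approx 2.6048 \cdot 10^{5}$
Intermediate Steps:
$F{\left(Y \right)} = \frac{3 Y^{2} \left(48 + Y\right)}{2}$ ($F{\left(Y \right)} = \frac{3 \left(Y + 48\right) Y^{2}}{2} = \frac{3 \left(48 + Y\right) Y^{2}}{2} = \frac{3 Y^{2} \left(48 + Y\right)}{2}$)
$\left(218552 + 30792\right) + F{\left(-15 \right)} = \left(218552 + 30792\right) + \frac{3 \left(-15\right)^{2} \left(48 - 15\right)}{2} = 249344 + \frac{3}{2} \cdot 225 \cdot 33 = 249344 + \frac{22275}{2} = \frac{520963}{2}$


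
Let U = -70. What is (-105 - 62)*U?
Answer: 11690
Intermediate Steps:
(-105 - 62)*U = (-105 - 62)*(-70) = -167*(-70) = 11690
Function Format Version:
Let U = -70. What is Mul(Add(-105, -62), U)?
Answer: 11690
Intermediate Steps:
Mul(Add(-105, -62), U) = Mul(Add(-105, -62), -70) = Mul(-167, -70) = 11690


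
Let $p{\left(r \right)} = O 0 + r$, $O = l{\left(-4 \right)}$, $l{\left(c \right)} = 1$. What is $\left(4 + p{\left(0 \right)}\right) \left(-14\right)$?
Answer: $-56$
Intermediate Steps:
$O = 1$
$p{\left(r \right)} = r$ ($p{\left(r \right)} = 1 \cdot 0 + r = 0 + r = r$)
$\left(4 + p{\left(0 \right)}\right) \left(-14\right) = \left(4 + 0\right) \left(-14\right) = 4 \left(-14\right) = -56$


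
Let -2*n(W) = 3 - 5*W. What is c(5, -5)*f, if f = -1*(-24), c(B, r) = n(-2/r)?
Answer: -12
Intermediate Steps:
n(W) = -3/2 + 5*W/2 (n(W) = -(3 - 5*W)/2 = -3/2 + 5*W/2)
c(B, r) = -3/2 - 5/r (c(B, r) = -3/2 + 5*(-2/r)/2 = -3/2 - 5/r)
f = 24
c(5, -5)*f = (-3/2 - 5/(-5))*24 = (-3/2 - 5*(-⅕))*24 = (-3/2 + 1)*24 = -½*24 = -12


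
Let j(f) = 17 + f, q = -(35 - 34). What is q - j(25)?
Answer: -43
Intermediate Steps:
q = -1 (q = -1*1 = -1)
q - j(25) = -1 - (17 + 25) = -1 - 1*42 = -1 - 42 = -43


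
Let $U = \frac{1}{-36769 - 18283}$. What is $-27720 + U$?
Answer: $- \frac{1526041441}{55052} \approx -27720.0$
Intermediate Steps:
$U = - \frac{1}{55052}$ ($U = \frac{1}{-55052} = - \frac{1}{55052} \approx -1.8165 \cdot 10^{-5}$)
$-27720 + U = -27720 - \frac{1}{55052} = - \frac{1526041441}{55052}$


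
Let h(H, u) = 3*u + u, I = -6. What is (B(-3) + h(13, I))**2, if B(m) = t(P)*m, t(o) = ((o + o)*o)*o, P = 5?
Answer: 599076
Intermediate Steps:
h(H, u) = 4*u
t(o) = 2*o**3 (t(o) = ((2*o)*o)*o = (2*o**2)*o = 2*o**3)
B(m) = 250*m (B(m) = (2*5**3)*m = (2*125)*m = 250*m)
(B(-3) + h(13, I))**2 = (250*(-3) + 4*(-6))**2 = (-750 - 24)**2 = (-774)**2 = 599076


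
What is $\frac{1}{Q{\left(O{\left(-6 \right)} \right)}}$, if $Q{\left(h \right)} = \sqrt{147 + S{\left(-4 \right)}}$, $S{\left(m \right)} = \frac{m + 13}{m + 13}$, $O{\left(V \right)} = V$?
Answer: $\frac{\sqrt{37}}{74} \approx 0.082199$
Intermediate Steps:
$S{\left(m \right)} = 1$ ($S{\left(m \right)} = \frac{13 + m}{13 + m} = 1$)
$Q{\left(h \right)} = 2 \sqrt{37}$ ($Q{\left(h \right)} = \sqrt{147 + 1} = \sqrt{148} = 2 \sqrt{37}$)
$\frac{1}{Q{\left(O{\left(-6 \right)} \right)}} = \frac{1}{2 \sqrt{37}} = \frac{\sqrt{37}}{74}$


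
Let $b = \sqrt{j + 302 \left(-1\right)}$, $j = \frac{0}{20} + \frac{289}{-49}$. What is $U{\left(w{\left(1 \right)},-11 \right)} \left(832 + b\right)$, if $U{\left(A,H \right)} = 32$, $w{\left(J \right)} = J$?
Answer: $26624 + \frac{32 i \sqrt{15087}}{7} \approx 26624.0 + 561.5 i$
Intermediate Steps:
$j = - \frac{289}{49}$ ($j = 0 \cdot \frac{1}{20} + 289 \left(- \frac{1}{49}\right) = 0 - \frac{289}{49} = - \frac{289}{49} \approx -5.898$)
$b = \frac{i \sqrt{15087}}{7}$ ($b = \sqrt{- \frac{289}{49} + 302 \left(-1\right)} = \sqrt{- \frac{289}{49} - 302} = \sqrt{- \frac{15087}{49}} = \frac{i \sqrt{15087}}{7} \approx 17.547 i$)
$U{\left(w{\left(1 \right)},-11 \right)} \left(832 + b\right) = 32 \left(832 + \frac{i \sqrt{15087}}{7}\right) = 26624 + \frac{32 i \sqrt{15087}}{7}$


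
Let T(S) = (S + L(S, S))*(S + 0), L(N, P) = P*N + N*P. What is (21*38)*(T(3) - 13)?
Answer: 39900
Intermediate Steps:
L(N, P) = 2*N*P (L(N, P) = N*P + N*P = 2*N*P)
T(S) = S*(S + 2*S²) (T(S) = (S + 2*S*S)*(S + 0) = (S + 2*S²)*S = S*(S + 2*S²))
(21*38)*(T(3) - 13) = (21*38)*(3²*(1 + 2*3) - 13) = 798*(9*(1 + 6) - 13) = 798*(9*7 - 13) = 798*(63 - 13) = 798*50 = 39900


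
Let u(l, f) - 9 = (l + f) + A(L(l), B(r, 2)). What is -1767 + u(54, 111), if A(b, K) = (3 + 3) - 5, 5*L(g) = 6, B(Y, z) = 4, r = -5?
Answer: -1592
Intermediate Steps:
L(g) = 6/5 (L(g) = (1/5)*6 = 6/5)
A(b, K) = 1 (A(b, K) = 6 - 5 = 1)
u(l, f) = 10 + f + l (u(l, f) = 9 + ((l + f) + 1) = 9 + ((f + l) + 1) = 9 + (1 + f + l) = 10 + f + l)
-1767 + u(54, 111) = -1767 + (10 + 111 + 54) = -1767 + 175 = -1592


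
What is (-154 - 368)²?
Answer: 272484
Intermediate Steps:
(-154 - 368)² = (-522)² = 272484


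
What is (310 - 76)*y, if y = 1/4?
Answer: 117/2 ≈ 58.500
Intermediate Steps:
y = 1/4 ≈ 0.25000
(310 - 76)*y = (310 - 76)*(1/4) = 234*(1/4) = 117/2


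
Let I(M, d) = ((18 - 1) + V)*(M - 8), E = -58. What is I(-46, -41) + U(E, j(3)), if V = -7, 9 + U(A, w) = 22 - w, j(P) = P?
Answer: -530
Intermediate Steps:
U(A, w) = 13 - w (U(A, w) = -9 + (22 - w) = 13 - w)
I(M, d) = -80 + 10*M (I(M, d) = ((18 - 1) - 7)*(M - 8) = (17 - 7)*(-8 + M) = 10*(-8 + M) = -80 + 10*M)
I(-46, -41) + U(E, j(3)) = (-80 + 10*(-46)) + (13 - 1*3) = (-80 - 460) + (13 - 3) = -540 + 10 = -530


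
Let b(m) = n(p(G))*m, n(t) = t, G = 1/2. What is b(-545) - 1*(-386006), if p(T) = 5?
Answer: 383281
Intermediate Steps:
G = ½ ≈ 0.50000
b(m) = 5*m
b(-545) - 1*(-386006) = 5*(-545) - 1*(-386006) = -2725 + 386006 = 383281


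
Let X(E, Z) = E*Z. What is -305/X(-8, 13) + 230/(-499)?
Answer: 128275/51896 ≈ 2.4718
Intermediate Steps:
-305/X(-8, 13) + 230/(-499) = -305/((-8*13)) + 230/(-499) = -305/(-104) + 230*(-1/499) = -305*(-1/104) - 230/499 = 305/104 - 230/499 = 128275/51896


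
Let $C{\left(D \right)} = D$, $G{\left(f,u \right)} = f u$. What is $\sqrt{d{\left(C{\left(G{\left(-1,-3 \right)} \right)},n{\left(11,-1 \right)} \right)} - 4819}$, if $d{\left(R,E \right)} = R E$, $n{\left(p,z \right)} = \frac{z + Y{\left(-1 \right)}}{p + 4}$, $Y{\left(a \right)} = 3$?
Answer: $\frac{3 i \sqrt{13385}}{5} \approx 69.416 i$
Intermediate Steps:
$n{\left(p,z \right)} = \frac{3 + z}{4 + p}$ ($n{\left(p,z \right)} = \frac{z + 3}{p + 4} = \frac{3 + z}{4 + p}$)
$d{\left(R,E \right)} = E R$
$\sqrt{d{\left(C{\left(G{\left(-1,-3 \right)} \right)},n{\left(11,-1 \right)} \right)} - 4819} = \sqrt{\frac{3 - 1}{4 + 11} \left(\left(-1\right) \left(-3\right)\right) - 4819} = \sqrt{\frac{1}{15} \cdot 2 \cdot 3 - 4819} = \sqrt{\frac{2}{15} \cdot 3 - 4819} = \sqrt{\frac{2}{5} - 4819} = \sqrt{- \frac{24093}{5}} = \frac{3 i \sqrt{13385}}{5}$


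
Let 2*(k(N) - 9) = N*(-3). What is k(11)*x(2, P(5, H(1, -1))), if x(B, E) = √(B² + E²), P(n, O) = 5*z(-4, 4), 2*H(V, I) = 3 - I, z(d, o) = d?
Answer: -15*√101 ≈ -150.75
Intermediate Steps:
H(V, I) = 3/2 - I/2 (H(V, I) = (3 - I)/2 = 3/2 - I/2)
P(n, O) = -20 (P(n, O) = 5*(-4) = -20)
k(N) = 9 - 3*N/2 (k(N) = 9 + (N*(-3))/2 = 9 + (-3*N)/2 = 9 - 3*N/2)
k(11)*x(2, P(5, H(1, -1))) = (9 - 3/2*11)*√(2² + (-20)²) = (9 - 33/2)*√(4 + 400) = -15*√101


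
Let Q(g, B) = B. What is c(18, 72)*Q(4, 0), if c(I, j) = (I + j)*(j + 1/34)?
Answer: 0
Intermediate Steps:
c(I, j) = (1/34 + j)*(I + j) (c(I, j) = (I + j)*(j + 1/34) = (I + j)*(1/34 + j) = (1/34 + j)*(I + j))
c(18, 72)*Q(4, 0) = (72² + (1/34)*18 + (1/34)*72 + 18*72)*0 = (5184 + 9/17 + 36/17 + 1296)*0 = (110205/17)*0 = 0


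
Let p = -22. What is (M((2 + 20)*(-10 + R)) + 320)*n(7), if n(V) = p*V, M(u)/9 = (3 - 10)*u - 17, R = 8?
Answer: -452606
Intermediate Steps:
M(u) = -153 - 63*u (M(u) = 9*((3 - 10)*u - 17) = 9*(-7*u - 17) = 9*(-17 - 7*u) = -153 - 63*u)
n(V) = -22*V
(M((2 + 20)*(-10 + R)) + 320)*n(7) = ((-153 - 63*(2 + 20)*(-10 + 8)) + 320)*(-22*7) = ((-153 - 1386*(-2)) + 320)*(-154) = ((-153 - 63*(-44)) + 320)*(-154) = ((-153 + 2772) + 320)*(-154) = (2619 + 320)*(-154) = 2939*(-154) = -452606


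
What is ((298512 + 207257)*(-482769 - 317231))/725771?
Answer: -404615200000/725771 ≈ -5.5750e+5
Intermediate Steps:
((298512 + 207257)*(-482769 - 317231))/725771 = (505769*(-800000))*(1/725771) = -404615200000*1/725771 = -404615200000/725771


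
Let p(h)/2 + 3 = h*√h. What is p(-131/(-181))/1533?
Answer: -2/511 + 262*√23711/50222613 ≈ -0.0031106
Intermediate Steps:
p(h) = -6 + 2*h^(3/2) (p(h) = -6 + 2*(h*√h) = -6 + 2*h^(3/2))
p(-131/(-181))/1533 = (-6 + 2*(-131/(-181))^(3/2))/1533 = (-6 + 2*(-131*(-1/181))^(3/2))*(1/1533) = (-6 + 2*(131/181)^(3/2))*(1/1533) = (-6 + 2*(131*√23711/32761))*(1/1533) = (-6 + 262*√23711/32761)*(1/1533) = -2/511 + 262*√23711/50222613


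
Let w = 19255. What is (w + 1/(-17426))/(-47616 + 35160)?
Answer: -335537629/217058256 ≈ -1.5458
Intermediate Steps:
(w + 1/(-17426))/(-47616 + 35160) = (19255 + 1/(-17426))/(-47616 + 35160) = (19255 - 1/17426)/(-12456) = (335537629/17426)*(-1/12456) = -335537629/217058256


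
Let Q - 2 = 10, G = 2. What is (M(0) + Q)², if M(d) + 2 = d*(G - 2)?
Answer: 100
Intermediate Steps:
Q = 12 (Q = 2 + 10 = 12)
M(d) = -2 (M(d) = -2 + d*(2 - 2) = -2 + d*0 = -2 + 0 = -2)
(M(0) + Q)² = (-2 + 12)² = 10² = 100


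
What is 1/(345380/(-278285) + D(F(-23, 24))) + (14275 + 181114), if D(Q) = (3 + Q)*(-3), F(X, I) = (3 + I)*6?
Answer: 770929370506/3945613 ≈ 1.9539e+5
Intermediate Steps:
F(X, I) = 18 + 6*I
D(Q) = -9 - 3*Q
1/(345380/(-278285) + D(F(-23, 24))) + (14275 + 181114) = 1/(345380/(-278285) + (-9 - 3*(18 + 6*24))) + (14275 + 181114) = 1/(345380*(-1/278285) + (-9 - 3*(18 + 144))) + 195389 = 1/(-9868/7951 + (-9 - 3*162)) + 195389 = 1/(-9868/7951 + (-9 - 486)) + 195389 = 1/(-9868/7951 - 495) + 195389 = 1/(-3945613/7951) + 195389 = -7951/3945613 + 195389 = 770929370506/3945613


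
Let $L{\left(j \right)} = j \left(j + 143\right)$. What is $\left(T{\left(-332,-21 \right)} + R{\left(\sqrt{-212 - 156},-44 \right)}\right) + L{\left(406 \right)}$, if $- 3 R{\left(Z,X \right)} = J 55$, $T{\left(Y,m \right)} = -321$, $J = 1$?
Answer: $\frac{667664}{3} \approx 2.2255 \cdot 10^{5}$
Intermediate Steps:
$R{\left(Z,X \right)} = - \frac{55}{3}$ ($R{\left(Z,X \right)} = - \frac{1 \cdot 55}{3} = \left(- \frac{1}{3}\right) 55 = - \frac{55}{3}$)
$L{\left(j \right)} = j \left(143 + j\right)$
$\left(T{\left(-332,-21 \right)} + R{\left(\sqrt{-212 - 156},-44 \right)}\right) + L{\left(406 \right)} = \left(-321 - \frac{55}{3}\right) + 406 \left(143 + 406\right) = - \frac{1018}{3} + 406 \cdot 549 = - \frac{1018}{3} + 222894 = \frac{667664}{3}$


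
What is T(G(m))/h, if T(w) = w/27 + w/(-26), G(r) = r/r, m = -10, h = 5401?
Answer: -1/3791502 ≈ -2.6375e-7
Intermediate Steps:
G(r) = 1
T(w) = -w/702 (T(w) = w*(1/27) + w*(-1/26) = w/27 - w/26 = -w/702)
T(G(m))/h = -1/702*1/5401 = -1/3791502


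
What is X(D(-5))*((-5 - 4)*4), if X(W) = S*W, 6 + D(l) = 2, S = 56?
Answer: 8064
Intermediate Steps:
D(l) = -4 (D(l) = -6 + 2 = -4)
X(W) = 56*W
X(D(-5))*((-5 - 4)*4) = (56*(-4))*((-5 - 4)*4) = -(-2016)*4 = -224*(-36) = 8064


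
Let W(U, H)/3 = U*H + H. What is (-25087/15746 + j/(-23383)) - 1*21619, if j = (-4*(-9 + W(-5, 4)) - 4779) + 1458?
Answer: -7960409801385/368188718 ≈ -21620.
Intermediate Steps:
W(U, H) = 3*H + 3*H*U (W(U, H) = 3*(U*H + H) = 3*(H*U + H) = 3*(H + H*U) = 3*H + 3*H*U)
j = -3093 (j = (-4*(-9 + 3*4*(1 - 5)) - 4779) + 1458 = (-4*(-9 + 3*4*(-4)) - 4779) + 1458 = (-4*(-9 - 48) - 4779) + 1458 = (-4*(-57) - 4779) + 1458 = (228 - 4779) + 1458 = -4551 + 1458 = -3093)
(-25087/15746 + j/(-23383)) - 1*21619 = (-25087/15746 - 3093/(-23383)) - 1*21619 = (-25087*1/15746 - 3093*(-1/23383)) - 21619 = (-25087/15746 + 3093/23383) - 21619 = -537906943/368188718 - 21619 = -7960409801385/368188718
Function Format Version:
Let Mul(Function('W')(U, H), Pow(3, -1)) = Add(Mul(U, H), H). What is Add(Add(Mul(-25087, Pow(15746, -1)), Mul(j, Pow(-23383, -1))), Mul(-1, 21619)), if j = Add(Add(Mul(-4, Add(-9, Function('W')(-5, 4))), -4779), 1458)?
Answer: Rational(-7960409801385, 368188718) ≈ -21620.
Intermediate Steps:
Function('W')(U, H) = Add(Mul(3, H), Mul(3, H, U)) (Function('W')(U, H) = Mul(3, Add(Mul(U, H), H)) = Mul(3, Add(Mul(H, U), H)) = Mul(3, Add(H, Mul(H, U))) = Add(Mul(3, H), Mul(3, H, U)))
j = -3093 (j = Add(Add(Mul(-4, Add(-9, Mul(3, 4, Add(1, -5)))), -4779), 1458) = Add(Add(Mul(-4, Add(-9, Mul(3, 4, -4))), -4779), 1458) = Add(Add(Mul(-4, Add(-9, -48)), -4779), 1458) = Add(Add(Mul(-4, -57), -4779), 1458) = Add(Add(228, -4779), 1458) = Add(-4551, 1458) = -3093)
Add(Add(Mul(-25087, Pow(15746, -1)), Mul(j, Pow(-23383, -1))), Mul(-1, 21619)) = Add(Add(Mul(-25087, Pow(15746, -1)), Mul(-3093, Pow(-23383, -1))), Mul(-1, 21619)) = Add(Add(Mul(-25087, Rational(1, 15746)), Mul(-3093, Rational(-1, 23383))), -21619) = Add(Add(Rational(-25087, 15746), Rational(3093, 23383)), -21619) = Add(Rational(-537906943, 368188718), -21619) = Rational(-7960409801385, 368188718)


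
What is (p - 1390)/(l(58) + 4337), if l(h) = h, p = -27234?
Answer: -28624/4395 ≈ -6.5129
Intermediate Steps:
(p - 1390)/(l(58) + 4337) = (-27234 - 1390)/(58 + 4337) = -28624/4395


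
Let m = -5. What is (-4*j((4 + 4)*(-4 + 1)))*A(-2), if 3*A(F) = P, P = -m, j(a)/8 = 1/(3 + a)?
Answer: 160/63 ≈ 2.5397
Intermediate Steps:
j(a) = 8/(3 + a)
P = 5 (P = -1*(-5) = 5)
A(F) = 5/3 (A(F) = (⅓)*5 = 5/3)
(-4*j((4 + 4)*(-4 + 1)))*A(-2) = -32/(3 + (4 + 4)*(-4 + 1))*(5/3) = -32/(3 + 8*(-3))*(5/3) = -32/(3 - 24)*(5/3) = -32/(-21)*(5/3) = -32*(-1)/21*(5/3) = -4*(-8/21)*(5/3) = (32/21)*(5/3) = 160/63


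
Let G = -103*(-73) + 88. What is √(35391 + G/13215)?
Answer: 2*√1545162791370/13215 ≈ 188.13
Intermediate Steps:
G = 7607 (G = 7519 + 88 = 7607)
√(35391 + G/13215) = √(35391 + 7607/13215) = √(467699672/13215) = 2*√1545162791370/13215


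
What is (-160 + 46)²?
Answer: 12996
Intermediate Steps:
(-160 + 46)² = (-114)² = 12996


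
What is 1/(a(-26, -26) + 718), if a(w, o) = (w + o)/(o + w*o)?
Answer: 25/17948 ≈ 0.0013929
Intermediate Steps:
a(w, o) = (o + w)/(o + o*w)
1/(a(-26, -26) + 718) = 1/((-26 - 26)/((-26)*(1 - 26)) + 718) = 1/(-1/26*(-52)/(-25) + 718) = 1/(-1/26*(-1/25)*(-52) + 718) = 1/(-2/25 + 718) = 1/(17948/25) = 25/17948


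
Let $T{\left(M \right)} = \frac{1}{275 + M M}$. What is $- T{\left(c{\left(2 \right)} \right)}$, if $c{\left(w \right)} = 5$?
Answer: $- \frac{1}{300} \approx -0.0033333$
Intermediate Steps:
$T{\left(M \right)} = \frac{1}{275 + M^{2}}$
$- T{\left(c{\left(2 \right)} \right)} = - \frac{1}{275 + 5^{2}} = - \frac{1}{275 + 25} = - \frac{1}{300}$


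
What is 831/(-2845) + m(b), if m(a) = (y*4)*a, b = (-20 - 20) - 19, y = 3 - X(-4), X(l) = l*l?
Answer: 8727629/2845 ≈ 3067.7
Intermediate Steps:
X(l) = l²
y = -13 (y = 3 - 1*(-4)² = 3 - 1*16 = 3 - 16 = -13)
b = -59 (b = -40 - 19 = -59)
m(a) = -52*a (m(a) = (-13*4)*a = -52*a)
831/(-2845) + m(b) = 831/(-2845) - 52*(-59) = 831*(-1/2845) + 3068 = -831/2845 + 3068 = 8727629/2845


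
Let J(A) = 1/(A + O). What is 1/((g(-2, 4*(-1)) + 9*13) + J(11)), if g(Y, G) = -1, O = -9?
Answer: 2/233 ≈ 0.0085837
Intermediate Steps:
J(A) = 1/(-9 + A) (J(A) = 1/(A - 9) = 1/(-9 + A))
1/((g(-2, 4*(-1)) + 9*13) + J(11)) = 1/((-1 + 9*13) + 1/(-9 + 11)) = 1/((-1 + 117) + 1/2) = 1/(116 + ½) = 1/(233/2) = 2/233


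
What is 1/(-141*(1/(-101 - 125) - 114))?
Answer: 226/3632865 ≈ 6.2210e-5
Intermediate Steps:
1/(-141*(1/(-101 - 125) - 114)) = 1/(-141*(1/(-226) - 114)) = 1/(-141*(-1/226 - 114)) = 1/(-141*(-25765/226)) = 1/(3632865/226) = 226/3632865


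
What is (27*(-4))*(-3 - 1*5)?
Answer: 864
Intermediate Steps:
(27*(-4))*(-3 - 1*5) = -108*(-3 - 5) = -108*(-8) = 864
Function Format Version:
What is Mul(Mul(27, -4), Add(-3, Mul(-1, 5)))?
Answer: 864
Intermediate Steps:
Mul(Mul(27, -4), Add(-3, Mul(-1, 5))) = Mul(-108, Add(-3, -5)) = Mul(-108, -8) = 864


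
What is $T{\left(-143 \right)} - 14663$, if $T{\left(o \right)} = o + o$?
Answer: $-14949$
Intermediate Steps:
$T{\left(o \right)} = 2 o$
$T{\left(-143 \right)} - 14663 = 2 \left(-143\right) - 14663 = -286 - 14663 = -14949$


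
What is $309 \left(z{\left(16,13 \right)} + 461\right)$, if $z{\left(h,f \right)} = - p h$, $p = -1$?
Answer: $147393$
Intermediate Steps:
$z{\left(h,f \right)} = h$ ($z{\left(h,f \right)} = \left(-1\right) \left(-1\right) h = 1 h = h$)
$309 \left(z{\left(16,13 \right)} + 461\right) = 309 \left(16 + 461\right) = 309 \cdot 477 = 147393$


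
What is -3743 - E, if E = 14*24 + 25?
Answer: -4104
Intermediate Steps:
E = 361 (E = 336 + 25 = 361)
-3743 - E = -3743 - 1*361 = -3743 - 361 = -4104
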